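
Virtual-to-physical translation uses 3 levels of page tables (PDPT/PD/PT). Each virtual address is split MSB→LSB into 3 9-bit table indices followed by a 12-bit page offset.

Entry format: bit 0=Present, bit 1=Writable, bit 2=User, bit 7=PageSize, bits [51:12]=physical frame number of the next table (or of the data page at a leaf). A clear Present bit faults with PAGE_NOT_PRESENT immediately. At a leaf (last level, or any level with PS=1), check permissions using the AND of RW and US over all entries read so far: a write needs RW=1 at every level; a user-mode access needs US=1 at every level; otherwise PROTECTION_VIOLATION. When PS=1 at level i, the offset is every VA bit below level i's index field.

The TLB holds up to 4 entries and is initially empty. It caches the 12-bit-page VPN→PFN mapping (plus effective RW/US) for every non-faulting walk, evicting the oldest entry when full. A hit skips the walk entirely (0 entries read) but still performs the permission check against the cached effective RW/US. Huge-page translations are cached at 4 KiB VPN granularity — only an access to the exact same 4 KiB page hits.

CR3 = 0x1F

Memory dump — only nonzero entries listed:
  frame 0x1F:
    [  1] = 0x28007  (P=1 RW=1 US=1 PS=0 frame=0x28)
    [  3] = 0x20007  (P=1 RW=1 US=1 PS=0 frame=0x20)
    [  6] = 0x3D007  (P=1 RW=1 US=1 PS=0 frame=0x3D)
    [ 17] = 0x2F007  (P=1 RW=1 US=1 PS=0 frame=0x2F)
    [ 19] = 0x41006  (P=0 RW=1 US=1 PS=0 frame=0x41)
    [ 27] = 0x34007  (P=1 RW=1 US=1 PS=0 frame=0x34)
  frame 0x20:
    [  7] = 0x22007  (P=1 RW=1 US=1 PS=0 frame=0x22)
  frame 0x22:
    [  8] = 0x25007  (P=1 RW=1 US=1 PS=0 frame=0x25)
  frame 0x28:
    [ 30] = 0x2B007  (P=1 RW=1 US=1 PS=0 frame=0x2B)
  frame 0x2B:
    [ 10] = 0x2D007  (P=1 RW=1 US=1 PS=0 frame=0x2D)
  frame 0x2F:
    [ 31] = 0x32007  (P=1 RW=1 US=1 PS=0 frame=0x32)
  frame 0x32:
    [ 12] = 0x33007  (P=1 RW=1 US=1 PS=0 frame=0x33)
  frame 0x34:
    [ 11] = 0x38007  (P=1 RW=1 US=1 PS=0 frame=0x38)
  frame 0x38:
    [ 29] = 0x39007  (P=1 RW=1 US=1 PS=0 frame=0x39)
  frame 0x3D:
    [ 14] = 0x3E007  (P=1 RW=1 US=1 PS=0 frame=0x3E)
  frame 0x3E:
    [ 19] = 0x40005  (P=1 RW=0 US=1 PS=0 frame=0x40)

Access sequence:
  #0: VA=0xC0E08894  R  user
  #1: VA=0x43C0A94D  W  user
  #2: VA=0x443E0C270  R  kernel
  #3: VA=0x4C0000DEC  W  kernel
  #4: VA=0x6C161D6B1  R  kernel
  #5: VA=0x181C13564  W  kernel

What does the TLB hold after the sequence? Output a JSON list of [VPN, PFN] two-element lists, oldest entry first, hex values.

Per-access translation:
#0 VA=0xC0E08894 (r,user):
  L0 @0x1F[3] → 0x20007  P=1,RW=1,US=1,PS=0
  L1 @0x20[7] → 0x22007  P=1,RW=1,US=1,PS=0
  L2 @0x22[8] → 0x25007  P=1,RW=1,US=1,PS=0
  ✓ 0x25894  — 3 lookups
#1 VA=0x43C0A94D (w,user):
  L0 @0x1F[1] → 0x28007  P=1,RW=1,US=1,PS=0
  L1 @0x28[30] → 0x2B007  P=1,RW=1,US=1,PS=0
  L2 @0x2B[10] → 0x2D007  P=1,RW=1,US=1,PS=0
  ✓ 0x2D94D  — 3 lookups
#2 VA=0x443E0C270 (r,kernel):
  L0 @0x1F[17] → 0x2F007  P=1,RW=1,US=1,PS=0
  L1 @0x2F[31] → 0x32007  P=1,RW=1,US=1,PS=0
  L2 @0x32[12] → 0x33007  P=1,RW=1,US=1,PS=0
  ✓ 0x33270  — 3 lookups
#3 VA=0x4C0000DEC (w,kernel):
  L0 @0x1F[19] → 0x41006  P=0,RW=1,US=1,PS=0
  ⇒ fault: PAGE_NOT_PRESENT  — 1 lookups
#4 VA=0x6C161D6B1 (r,kernel):
  L0 @0x1F[27] → 0x34007  P=1,RW=1,US=1,PS=0
  L1 @0x34[11] → 0x38007  P=1,RW=1,US=1,PS=0
  L2 @0x38[29] → 0x39007  P=1,RW=1,US=1,PS=0
  ✓ 0x396B1  — 3 lookups
#5 VA=0x181C13564 (w,kernel):
  L0 @0x1F[6] → 0x3D007  P=1,RW=1,US=1,PS=0
  L1 @0x3D[14] → 0x3E007  P=1,RW=1,US=1,PS=0
  L2 @0x3E[19] → 0x40005  P=1,RW=0,US=1,PS=0
  ⇒ fault: PROTECTION_VIOLATION  — 3 lookups

TLB: [["0xC0E08", "0x25"], ["0x43C0A", "0x2D"], ["0x443E0C", "0x33"], ["0x6C161D", "0x39"]]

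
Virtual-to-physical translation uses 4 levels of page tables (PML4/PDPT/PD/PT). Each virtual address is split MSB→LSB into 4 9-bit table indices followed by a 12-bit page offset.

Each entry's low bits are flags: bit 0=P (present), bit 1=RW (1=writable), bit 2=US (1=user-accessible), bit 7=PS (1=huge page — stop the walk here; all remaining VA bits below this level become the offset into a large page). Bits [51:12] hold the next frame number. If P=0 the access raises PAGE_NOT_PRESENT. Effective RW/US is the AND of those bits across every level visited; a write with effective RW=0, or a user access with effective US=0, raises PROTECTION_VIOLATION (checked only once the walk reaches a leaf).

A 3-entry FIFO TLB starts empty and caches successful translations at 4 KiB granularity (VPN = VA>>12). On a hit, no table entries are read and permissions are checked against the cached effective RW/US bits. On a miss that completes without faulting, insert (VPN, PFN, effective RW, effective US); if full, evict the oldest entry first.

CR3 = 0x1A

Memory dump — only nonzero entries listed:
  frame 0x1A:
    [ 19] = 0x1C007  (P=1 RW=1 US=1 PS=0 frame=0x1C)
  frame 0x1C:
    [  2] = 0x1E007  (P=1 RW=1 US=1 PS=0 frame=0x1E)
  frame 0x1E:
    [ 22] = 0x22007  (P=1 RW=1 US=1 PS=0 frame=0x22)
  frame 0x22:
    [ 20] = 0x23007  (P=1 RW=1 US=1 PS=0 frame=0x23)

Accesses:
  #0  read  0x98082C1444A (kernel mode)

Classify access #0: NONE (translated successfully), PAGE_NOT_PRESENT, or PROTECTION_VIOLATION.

Trace:
#0 VA=0x98082C1444A (r,kernel):
  L0 @0x1A[19] → 0x1C007  P=1,RW=1,US=1,PS=0
  L1 @0x1C[2] → 0x1E007  P=1,RW=1,US=1,PS=0
  L2 @0x1E[22] → 0x22007  P=1,RW=1,US=1,PS=0
  L3 @0x22[20] → 0x23007  P=1,RW=1,US=1,PS=0
  ✓ 0x2344A  — 4 lookups

Access #0 fault: NONE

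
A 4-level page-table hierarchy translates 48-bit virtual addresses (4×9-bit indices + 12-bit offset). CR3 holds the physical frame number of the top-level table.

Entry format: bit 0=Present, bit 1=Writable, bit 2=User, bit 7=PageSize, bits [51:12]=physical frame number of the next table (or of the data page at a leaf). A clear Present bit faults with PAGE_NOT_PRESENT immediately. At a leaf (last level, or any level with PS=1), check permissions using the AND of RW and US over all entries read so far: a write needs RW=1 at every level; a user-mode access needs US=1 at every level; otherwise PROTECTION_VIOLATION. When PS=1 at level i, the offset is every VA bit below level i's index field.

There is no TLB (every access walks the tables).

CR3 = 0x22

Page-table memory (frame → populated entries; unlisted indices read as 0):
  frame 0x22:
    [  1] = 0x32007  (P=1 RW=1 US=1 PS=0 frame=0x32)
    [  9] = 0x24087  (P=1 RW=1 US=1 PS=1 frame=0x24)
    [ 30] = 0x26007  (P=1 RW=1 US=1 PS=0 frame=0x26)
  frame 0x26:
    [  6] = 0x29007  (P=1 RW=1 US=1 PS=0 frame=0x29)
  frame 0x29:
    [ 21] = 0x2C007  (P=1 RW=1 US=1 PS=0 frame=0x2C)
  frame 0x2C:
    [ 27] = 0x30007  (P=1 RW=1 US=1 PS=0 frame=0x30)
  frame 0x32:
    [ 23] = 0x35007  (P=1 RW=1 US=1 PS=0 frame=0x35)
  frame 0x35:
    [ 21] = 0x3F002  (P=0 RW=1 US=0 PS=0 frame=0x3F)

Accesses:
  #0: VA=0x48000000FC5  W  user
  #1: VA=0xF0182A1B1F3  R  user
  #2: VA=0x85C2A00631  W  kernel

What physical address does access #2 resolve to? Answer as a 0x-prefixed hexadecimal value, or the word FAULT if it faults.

Trace:
#0 VA=0x48000000FC5 (w,user):
  L0 @0x22[9] → 0x24087  P=1,RW=1,US=1,PS=1
  ✓ 0x24FC5 (huge @L0)  — 1 lookups
#1 VA=0xF0182A1B1F3 (r,user):
  L0 @0x22[30] → 0x26007  P=1,RW=1,US=1,PS=0
  L1 @0x26[6] → 0x29007  P=1,RW=1,US=1,PS=0
  L2 @0x29[21] → 0x2C007  P=1,RW=1,US=1,PS=0
  L3 @0x2C[27] → 0x30007  P=1,RW=1,US=1,PS=0
  ✓ 0x301F3  — 4 lookups
#2 VA=0x85C2A00631 (w,kernel):
  L0 @0x22[1] → 0x32007  P=1,RW=1,US=1,PS=0
  L1 @0x32[23] → 0x35007  P=1,RW=1,US=1,PS=0
  L2 @0x35[21] → 0x3F002  P=0,RW=1,US=0,PS=0
  → PAGE_NOT_PRESENT  (3 entries read)

Access #2 PA: FAULT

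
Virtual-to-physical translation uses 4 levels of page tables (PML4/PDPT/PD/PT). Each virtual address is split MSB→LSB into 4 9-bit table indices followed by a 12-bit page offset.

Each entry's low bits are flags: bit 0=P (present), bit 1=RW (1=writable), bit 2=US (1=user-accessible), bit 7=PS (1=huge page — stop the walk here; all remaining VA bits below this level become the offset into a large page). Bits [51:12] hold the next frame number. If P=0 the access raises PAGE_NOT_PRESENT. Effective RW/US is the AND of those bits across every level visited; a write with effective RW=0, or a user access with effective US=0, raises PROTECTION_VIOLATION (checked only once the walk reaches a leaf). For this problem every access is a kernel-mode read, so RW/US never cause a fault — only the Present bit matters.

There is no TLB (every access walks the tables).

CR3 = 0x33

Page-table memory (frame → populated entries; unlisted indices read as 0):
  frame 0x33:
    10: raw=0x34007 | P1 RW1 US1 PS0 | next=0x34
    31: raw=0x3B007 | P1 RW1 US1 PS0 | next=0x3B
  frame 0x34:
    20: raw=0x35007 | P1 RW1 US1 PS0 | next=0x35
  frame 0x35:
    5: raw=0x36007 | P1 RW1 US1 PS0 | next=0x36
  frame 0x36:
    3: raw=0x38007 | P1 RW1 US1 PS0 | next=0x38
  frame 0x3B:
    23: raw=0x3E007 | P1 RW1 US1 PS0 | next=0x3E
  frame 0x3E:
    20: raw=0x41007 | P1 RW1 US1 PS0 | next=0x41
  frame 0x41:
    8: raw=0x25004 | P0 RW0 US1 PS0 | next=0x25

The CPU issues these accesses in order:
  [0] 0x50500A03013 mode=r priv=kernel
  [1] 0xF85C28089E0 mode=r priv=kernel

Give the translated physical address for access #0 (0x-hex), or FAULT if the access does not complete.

Walk each access:
#0 VA=0x50500A03013 (r,kernel):
  lvl0: tbl 0x33, slot 10 ⇒ 0x34007 (P1/RW1/US1/PS0)
  lvl1: tbl 0x34, slot 20 ⇒ 0x35007 (P1/RW1/US1/PS0)
  lvl2: tbl 0x35, slot 5 ⇒ 0x36007 (P1/RW1/US1/PS0)
  lvl3: tbl 0x36, slot 3 ⇒ 0x38007 (P1/RW1/US1/PS0)
  ✓ 0x38013  — 4 lookups
#1 VA=0xF85C28089E0 (r,kernel):
  lvl0: tbl 0x33, slot 31 ⇒ 0x3B007 (P1/RW1/US1/PS0)
  lvl1: tbl 0x3B, slot 23 ⇒ 0x3E007 (P1/RW1/US1/PS0)
  lvl2: tbl 0x3E, slot 20 ⇒ 0x41007 (P1/RW1/US1/PS0)
  lvl3: tbl 0x41, slot 8 ⇒ 0x25004 (P0/RW0/US1/PS0)
  ⇒ fault: PAGE_NOT_PRESENT  — 4 lookups

Access #0 PA: 0x38013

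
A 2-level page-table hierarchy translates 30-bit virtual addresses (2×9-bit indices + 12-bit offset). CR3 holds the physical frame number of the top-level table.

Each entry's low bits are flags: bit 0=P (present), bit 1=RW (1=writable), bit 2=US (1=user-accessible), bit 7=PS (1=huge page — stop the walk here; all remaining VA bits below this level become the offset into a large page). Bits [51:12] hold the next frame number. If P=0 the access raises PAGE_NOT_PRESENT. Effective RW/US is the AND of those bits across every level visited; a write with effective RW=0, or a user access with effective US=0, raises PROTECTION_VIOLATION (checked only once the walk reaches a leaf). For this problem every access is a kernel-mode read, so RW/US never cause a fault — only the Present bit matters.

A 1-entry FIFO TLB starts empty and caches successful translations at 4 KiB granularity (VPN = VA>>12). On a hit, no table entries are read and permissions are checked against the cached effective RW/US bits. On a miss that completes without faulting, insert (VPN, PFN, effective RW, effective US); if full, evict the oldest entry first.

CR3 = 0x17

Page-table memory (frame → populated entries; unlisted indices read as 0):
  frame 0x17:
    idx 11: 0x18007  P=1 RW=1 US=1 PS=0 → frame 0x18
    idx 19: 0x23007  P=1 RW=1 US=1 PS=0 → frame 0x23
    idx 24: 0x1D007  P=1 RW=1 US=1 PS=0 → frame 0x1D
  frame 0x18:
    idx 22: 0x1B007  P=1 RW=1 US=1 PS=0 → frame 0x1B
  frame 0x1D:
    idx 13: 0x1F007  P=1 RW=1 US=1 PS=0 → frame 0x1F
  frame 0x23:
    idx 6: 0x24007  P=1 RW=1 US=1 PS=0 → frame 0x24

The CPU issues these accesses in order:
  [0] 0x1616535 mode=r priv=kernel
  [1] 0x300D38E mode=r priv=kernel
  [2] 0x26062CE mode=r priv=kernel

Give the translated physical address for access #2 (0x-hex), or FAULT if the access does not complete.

Per-access translation:
#0 VA=0x1616535 (r,kernel):
  lvl0: tbl 0x17, slot 11 ⇒ 0x18007 (P1/RW1/US1/PS0)
  lvl1: tbl 0x18, slot 22 ⇒ 0x1B007 (P1/RW1/US1/PS0)
  ✓ 0x1B535  — 2 lookups
#1 VA=0x300D38E (r,kernel):
  lvl0: tbl 0x17, slot 24 ⇒ 0x1D007 (P1/RW1/US1/PS0)
  lvl1: tbl 0x1D, slot 13 ⇒ 0x1F007 (P1/RW1/US1/PS0)
  ✓ 0x1F38E  — 2 lookups
#2 VA=0x26062CE (r,kernel):
  lvl0: tbl 0x17, slot 19 ⇒ 0x23007 (P1/RW1/US1/PS0)
  lvl1: tbl 0x23, slot 6 ⇒ 0x24007 (P1/RW1/US1/PS0)
  ✓ 0x242CE  — 2 lookups

Access #2 PA: 0x242CE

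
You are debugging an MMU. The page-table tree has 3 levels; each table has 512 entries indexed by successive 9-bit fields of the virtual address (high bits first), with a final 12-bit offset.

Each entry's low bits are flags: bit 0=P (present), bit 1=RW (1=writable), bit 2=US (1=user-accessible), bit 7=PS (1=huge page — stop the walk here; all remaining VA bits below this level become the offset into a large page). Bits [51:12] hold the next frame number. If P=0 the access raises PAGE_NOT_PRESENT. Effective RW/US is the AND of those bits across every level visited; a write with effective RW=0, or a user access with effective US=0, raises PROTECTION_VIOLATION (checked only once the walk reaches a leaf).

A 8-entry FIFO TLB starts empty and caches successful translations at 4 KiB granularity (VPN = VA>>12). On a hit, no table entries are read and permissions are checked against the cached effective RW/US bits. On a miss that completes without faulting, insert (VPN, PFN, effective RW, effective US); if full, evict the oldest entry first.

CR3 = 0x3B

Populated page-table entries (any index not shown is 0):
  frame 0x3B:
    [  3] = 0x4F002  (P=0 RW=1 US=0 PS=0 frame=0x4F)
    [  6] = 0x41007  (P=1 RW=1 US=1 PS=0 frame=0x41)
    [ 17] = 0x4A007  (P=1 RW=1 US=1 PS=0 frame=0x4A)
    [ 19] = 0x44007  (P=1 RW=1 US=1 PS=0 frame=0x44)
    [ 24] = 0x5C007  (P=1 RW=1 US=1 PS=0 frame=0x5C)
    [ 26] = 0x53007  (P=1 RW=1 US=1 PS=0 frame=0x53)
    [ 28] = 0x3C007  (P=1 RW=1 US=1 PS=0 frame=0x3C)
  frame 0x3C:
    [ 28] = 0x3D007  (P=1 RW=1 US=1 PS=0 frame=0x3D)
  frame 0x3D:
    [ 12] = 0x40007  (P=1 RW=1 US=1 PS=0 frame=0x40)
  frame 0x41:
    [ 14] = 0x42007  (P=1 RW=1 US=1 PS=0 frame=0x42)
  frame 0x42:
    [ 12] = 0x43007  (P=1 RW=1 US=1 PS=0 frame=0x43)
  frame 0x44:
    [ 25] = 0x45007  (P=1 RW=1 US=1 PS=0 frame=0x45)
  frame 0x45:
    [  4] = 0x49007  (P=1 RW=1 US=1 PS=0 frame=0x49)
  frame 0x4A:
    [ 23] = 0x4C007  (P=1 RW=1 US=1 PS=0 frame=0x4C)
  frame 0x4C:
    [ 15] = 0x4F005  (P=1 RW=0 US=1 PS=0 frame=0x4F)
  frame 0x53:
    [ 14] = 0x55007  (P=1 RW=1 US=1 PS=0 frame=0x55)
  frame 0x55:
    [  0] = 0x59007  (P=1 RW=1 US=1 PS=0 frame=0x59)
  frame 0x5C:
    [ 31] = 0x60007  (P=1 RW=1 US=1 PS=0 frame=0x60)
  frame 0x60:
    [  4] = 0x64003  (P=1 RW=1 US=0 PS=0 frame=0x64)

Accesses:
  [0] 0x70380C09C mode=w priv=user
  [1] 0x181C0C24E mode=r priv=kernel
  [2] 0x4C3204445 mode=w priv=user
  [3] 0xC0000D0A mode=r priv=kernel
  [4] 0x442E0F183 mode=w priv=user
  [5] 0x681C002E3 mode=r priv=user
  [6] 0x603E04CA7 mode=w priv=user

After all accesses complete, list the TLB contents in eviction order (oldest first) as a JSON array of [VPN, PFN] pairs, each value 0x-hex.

Trace:
#0 VA=0x70380C09C (w,user):
  L0 @0x3B[28] → 0x3C007  P=1,RW=1,US=1,PS=0
  L1 @0x3C[28] → 0x3D007  P=1,RW=1,US=1,PS=0
  L2 @0x3D[12] → 0x40007  P=1,RW=1,US=1,PS=0
  ✓ 0x4009C  — 3 lookups
#1 VA=0x181C0C24E (r,kernel):
  L0 @0x3B[6] → 0x41007  P=1,RW=1,US=1,PS=0
  L1 @0x41[14] → 0x42007  P=1,RW=1,US=1,PS=0
  L2 @0x42[12] → 0x43007  P=1,RW=1,US=1,PS=0
  ✓ 0x4324E  — 3 lookups
#2 VA=0x4C3204445 (w,user):
  L0 @0x3B[19] → 0x44007  P=1,RW=1,US=1,PS=0
  L1 @0x44[25] → 0x45007  P=1,RW=1,US=1,PS=0
  L2 @0x45[4] → 0x49007  P=1,RW=1,US=1,PS=0
  ✓ 0x49445  — 3 lookups
#3 VA=0xC0000D0A (r,kernel):
  L0 @0x3B[3] → 0x4F002  P=0,RW=1,US=0,PS=0
  ✗ PAGE_NOT_PRESENT  [1 reads]
#4 VA=0x442E0F183 (w,user):
  L0 @0x3B[17] → 0x4A007  P=1,RW=1,US=1,PS=0
  L1 @0x4A[23] → 0x4C007  P=1,RW=1,US=1,PS=0
  L2 @0x4C[15] → 0x4F005  P=1,RW=0,US=1,PS=0
  ✗ PROTECTION_VIOLATION  [3 reads]
#5 VA=0x681C002E3 (r,user):
  L0 @0x3B[26] → 0x53007  P=1,RW=1,US=1,PS=0
  L1 @0x53[14] → 0x55007  P=1,RW=1,US=1,PS=0
  L2 @0x55[0] → 0x59007  P=1,RW=1,US=1,PS=0
  ✓ 0x592E3  — 3 lookups
#6 VA=0x603E04CA7 (w,user):
  L0 @0x3B[24] → 0x5C007  P=1,RW=1,US=1,PS=0
  L1 @0x5C[31] → 0x60007  P=1,RW=1,US=1,PS=0
  L2 @0x60[4] → 0x64003  P=1,RW=1,US=0,PS=0
  ✗ PROTECTION_VIOLATION  [3 reads]

TLB: [["0x70380C", "0x40"], ["0x181C0C", "0x43"], ["0x4C3204", "0x49"], ["0x681C00", "0x59"]]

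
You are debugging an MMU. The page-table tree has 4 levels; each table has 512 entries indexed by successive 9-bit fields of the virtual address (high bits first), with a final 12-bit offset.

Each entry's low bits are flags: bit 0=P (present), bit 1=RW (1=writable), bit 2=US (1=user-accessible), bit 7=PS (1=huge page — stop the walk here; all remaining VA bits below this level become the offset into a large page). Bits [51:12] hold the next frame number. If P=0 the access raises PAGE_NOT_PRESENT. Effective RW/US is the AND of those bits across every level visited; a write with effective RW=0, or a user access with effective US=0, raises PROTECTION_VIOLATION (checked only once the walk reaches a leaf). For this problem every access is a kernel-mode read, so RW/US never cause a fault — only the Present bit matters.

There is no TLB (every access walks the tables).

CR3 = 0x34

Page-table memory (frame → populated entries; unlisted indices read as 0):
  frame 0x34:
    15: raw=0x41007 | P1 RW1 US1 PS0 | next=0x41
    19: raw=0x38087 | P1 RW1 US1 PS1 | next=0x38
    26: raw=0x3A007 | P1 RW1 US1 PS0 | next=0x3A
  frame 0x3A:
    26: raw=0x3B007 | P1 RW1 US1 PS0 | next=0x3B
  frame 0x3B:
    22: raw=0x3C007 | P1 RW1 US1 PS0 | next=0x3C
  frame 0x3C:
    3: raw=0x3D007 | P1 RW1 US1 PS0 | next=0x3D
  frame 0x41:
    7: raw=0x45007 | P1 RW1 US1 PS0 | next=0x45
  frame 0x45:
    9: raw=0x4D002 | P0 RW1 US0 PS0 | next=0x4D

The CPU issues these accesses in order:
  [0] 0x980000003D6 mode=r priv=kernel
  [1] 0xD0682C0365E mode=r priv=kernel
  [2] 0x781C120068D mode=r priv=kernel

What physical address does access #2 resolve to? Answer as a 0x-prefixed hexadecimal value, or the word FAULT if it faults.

Walk each access:
#0 VA=0x980000003D6 (r,kernel):
  lvl0: tbl 0x34, slot 19 ⇒ 0x38087 (P1/RW1/US1/PS1)
  ⇒ phys 0x383D6 (huge @L0)  [1 reads]
#1 VA=0xD0682C0365E (r,kernel):
  lvl0: tbl 0x34, slot 26 ⇒ 0x3A007 (P1/RW1/US1/PS0)
  lvl1: tbl 0x3A, slot 26 ⇒ 0x3B007 (P1/RW1/US1/PS0)
  lvl2: tbl 0x3B, slot 22 ⇒ 0x3C007 (P1/RW1/US1/PS0)
  lvl3: tbl 0x3C, slot 3 ⇒ 0x3D007 (P1/RW1/US1/PS0)
  ⇒ phys 0x3D65E  [4 reads]
#2 VA=0x781C120068D (r,kernel):
  lvl0: tbl 0x34, slot 15 ⇒ 0x41007 (P1/RW1/US1/PS0)
  lvl1: tbl 0x41, slot 7 ⇒ 0x45007 (P1/RW1/US1/PS0)
  lvl2: tbl 0x45, slot 9 ⇒ 0x4D002 (P0/RW1/US0/PS0)
  ⇒ fault: PAGE_NOT_PRESENT  — 3 lookups

Access #2 PA: FAULT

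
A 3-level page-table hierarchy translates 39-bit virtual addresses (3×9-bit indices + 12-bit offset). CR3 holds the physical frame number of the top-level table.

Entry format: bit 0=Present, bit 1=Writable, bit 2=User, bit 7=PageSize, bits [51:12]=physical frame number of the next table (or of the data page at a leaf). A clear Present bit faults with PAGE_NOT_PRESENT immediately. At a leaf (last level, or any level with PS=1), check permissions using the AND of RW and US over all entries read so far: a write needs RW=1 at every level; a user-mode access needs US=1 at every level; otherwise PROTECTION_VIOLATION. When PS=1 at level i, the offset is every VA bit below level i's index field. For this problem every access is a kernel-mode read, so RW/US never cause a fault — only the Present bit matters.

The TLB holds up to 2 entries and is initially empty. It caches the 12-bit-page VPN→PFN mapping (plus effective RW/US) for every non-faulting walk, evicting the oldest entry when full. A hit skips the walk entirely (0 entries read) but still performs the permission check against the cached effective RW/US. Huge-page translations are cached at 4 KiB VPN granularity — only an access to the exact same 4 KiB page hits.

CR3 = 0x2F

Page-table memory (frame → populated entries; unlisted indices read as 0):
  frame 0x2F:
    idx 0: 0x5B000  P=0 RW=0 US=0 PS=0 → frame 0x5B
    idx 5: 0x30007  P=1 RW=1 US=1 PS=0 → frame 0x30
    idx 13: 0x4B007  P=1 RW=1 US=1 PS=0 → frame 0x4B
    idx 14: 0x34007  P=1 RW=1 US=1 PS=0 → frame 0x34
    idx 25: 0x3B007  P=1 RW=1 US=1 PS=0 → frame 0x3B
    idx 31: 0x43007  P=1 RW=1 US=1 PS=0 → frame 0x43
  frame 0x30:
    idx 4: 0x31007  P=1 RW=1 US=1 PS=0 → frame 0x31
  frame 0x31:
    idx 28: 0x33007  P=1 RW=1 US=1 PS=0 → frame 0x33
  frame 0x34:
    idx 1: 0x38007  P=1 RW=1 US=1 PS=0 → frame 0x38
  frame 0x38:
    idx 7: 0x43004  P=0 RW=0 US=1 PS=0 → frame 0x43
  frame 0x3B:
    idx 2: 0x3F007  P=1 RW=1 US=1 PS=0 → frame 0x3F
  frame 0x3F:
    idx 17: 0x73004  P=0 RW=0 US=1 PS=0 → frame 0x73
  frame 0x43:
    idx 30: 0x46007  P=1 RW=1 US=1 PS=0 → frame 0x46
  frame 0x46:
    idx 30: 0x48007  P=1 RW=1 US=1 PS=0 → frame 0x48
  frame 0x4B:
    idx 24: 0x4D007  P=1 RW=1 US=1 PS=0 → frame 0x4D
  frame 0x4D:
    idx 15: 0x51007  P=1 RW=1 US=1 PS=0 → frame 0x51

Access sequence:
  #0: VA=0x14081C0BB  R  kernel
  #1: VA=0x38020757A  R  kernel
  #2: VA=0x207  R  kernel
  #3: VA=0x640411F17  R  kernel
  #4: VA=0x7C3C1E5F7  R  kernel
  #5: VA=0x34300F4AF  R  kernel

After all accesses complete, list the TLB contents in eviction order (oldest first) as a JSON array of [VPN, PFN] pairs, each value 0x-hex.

Walk each access:
#0 VA=0x14081C0BB (r,kernel):
  lvl0: tbl 0x2F, slot 5 ⇒ 0x30007 (P1/RW1/US1/PS0)
  lvl1: tbl 0x30, slot 4 ⇒ 0x31007 (P1/RW1/US1/PS0)
  lvl2: tbl 0x31, slot 28 ⇒ 0x33007 (P1/RW1/US1/PS0)
  ✓ 0x330BB  — 3 lookups
#1 VA=0x38020757A (r,kernel):
  lvl0: tbl 0x2F, slot 14 ⇒ 0x34007 (P1/RW1/US1/PS0)
  lvl1: tbl 0x34, slot 1 ⇒ 0x38007 (P1/RW1/US1/PS0)
  lvl2: tbl 0x38, slot 7 ⇒ 0x43004 (P0/RW0/US1/PS0)
  ⇒ fault: PAGE_NOT_PRESENT  — 3 lookups
#2 VA=0x207 (r,kernel):
  lvl0: tbl 0x2F, slot 0 ⇒ 0x5B000 (P0/RW0/US0/PS0)
  ⇒ fault: PAGE_NOT_PRESENT  — 1 lookups
#3 VA=0x640411F17 (r,kernel):
  lvl0: tbl 0x2F, slot 25 ⇒ 0x3B007 (P1/RW1/US1/PS0)
  lvl1: tbl 0x3B, slot 2 ⇒ 0x3F007 (P1/RW1/US1/PS0)
  lvl2: tbl 0x3F, slot 17 ⇒ 0x73004 (P0/RW0/US1/PS0)
  ⇒ fault: PAGE_NOT_PRESENT  — 3 lookups
#4 VA=0x7C3C1E5F7 (r,kernel):
  lvl0: tbl 0x2F, slot 31 ⇒ 0x43007 (P1/RW1/US1/PS0)
  lvl1: tbl 0x43, slot 30 ⇒ 0x46007 (P1/RW1/US1/PS0)
  lvl2: tbl 0x46, slot 30 ⇒ 0x48007 (P1/RW1/US1/PS0)
  ✓ 0x485F7  — 3 lookups
#5 VA=0x34300F4AF (r,kernel):
  lvl0: tbl 0x2F, slot 13 ⇒ 0x4B007 (P1/RW1/US1/PS0)
  lvl1: tbl 0x4B, slot 24 ⇒ 0x4D007 (P1/RW1/US1/PS0)
  lvl2: tbl 0x4D, slot 15 ⇒ 0x51007 (P1/RW1/US1/PS0)
  ✓ 0x514AF  — 3 lookups

TLB: [["0x7C3C1E", "0x48"], ["0x34300F", "0x51"]]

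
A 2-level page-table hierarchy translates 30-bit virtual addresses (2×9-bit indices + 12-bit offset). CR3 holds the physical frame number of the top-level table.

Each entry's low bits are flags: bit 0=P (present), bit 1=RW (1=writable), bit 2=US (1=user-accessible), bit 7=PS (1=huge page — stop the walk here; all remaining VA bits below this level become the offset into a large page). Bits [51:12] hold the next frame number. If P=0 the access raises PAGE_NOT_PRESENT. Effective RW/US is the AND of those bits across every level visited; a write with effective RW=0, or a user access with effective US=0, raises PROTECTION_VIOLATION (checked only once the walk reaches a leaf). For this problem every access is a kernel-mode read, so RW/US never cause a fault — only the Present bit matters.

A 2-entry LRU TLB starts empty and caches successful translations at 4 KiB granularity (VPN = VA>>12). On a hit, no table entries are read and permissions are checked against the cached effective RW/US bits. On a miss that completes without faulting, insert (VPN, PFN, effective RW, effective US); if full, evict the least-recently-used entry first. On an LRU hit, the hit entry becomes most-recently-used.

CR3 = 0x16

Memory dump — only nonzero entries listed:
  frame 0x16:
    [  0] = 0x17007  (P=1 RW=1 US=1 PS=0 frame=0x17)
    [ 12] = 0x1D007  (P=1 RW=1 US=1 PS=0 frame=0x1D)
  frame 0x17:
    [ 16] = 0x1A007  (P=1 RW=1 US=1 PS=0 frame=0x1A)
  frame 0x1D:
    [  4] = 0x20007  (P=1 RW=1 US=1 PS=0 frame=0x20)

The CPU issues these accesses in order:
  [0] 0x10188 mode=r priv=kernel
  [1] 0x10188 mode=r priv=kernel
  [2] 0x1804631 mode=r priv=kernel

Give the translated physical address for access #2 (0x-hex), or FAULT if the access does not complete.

Walk each access:
#0 VA=0x10188 (r,kernel):
  [0] read 0x16 idx=0: raw=0x17007 flags P=1 W=1 U=1 S=0
  [1] read 0x17 idx=16: raw=0x1A007 flags P=1 W=1 U=1 S=0
  ⇒ phys 0x1A188  [2 reads]
#1 VA=0x10188 (r,kernel):
  TLB hit vpn=0x10 → PA=0x1A188
#2 VA=0x1804631 (r,kernel):
  [0] read 0x16 idx=12: raw=0x1D007 flags P=1 W=1 U=1 S=0
  [1] read 0x1D idx=4: raw=0x20007 flags P=1 W=1 U=1 S=0
  ⇒ phys 0x20631  [2 reads]

Access #2 PA: 0x20631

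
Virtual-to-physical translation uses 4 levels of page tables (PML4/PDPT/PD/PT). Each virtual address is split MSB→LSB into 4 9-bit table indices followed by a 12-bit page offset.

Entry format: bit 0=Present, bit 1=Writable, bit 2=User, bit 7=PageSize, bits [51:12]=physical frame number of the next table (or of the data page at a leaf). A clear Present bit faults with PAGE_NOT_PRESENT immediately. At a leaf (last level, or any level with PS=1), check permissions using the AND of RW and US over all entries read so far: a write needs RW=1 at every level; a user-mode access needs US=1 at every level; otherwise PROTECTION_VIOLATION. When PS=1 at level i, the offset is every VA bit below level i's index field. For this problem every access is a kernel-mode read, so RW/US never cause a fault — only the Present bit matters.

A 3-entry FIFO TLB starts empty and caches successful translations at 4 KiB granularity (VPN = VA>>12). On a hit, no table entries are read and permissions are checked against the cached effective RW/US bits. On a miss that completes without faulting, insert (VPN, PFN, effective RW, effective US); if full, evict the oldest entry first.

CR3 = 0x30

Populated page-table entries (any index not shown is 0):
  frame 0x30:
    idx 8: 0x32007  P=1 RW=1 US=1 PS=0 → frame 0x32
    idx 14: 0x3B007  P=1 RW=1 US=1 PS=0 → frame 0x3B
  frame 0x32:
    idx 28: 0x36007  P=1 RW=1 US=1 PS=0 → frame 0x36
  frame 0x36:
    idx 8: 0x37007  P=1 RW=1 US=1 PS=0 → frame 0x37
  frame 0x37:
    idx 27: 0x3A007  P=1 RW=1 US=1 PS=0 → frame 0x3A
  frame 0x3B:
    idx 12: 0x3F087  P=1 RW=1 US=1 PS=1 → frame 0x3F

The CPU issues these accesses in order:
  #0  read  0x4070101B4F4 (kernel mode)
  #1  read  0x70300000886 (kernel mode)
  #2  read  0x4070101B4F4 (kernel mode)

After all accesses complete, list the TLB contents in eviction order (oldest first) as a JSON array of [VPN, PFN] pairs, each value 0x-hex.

Walk each access:
#0 VA=0x4070101B4F4 (r,kernel):
  L0: frame=0x30 idx=8 entry=0x32007 [P=1 RW=1 US=1 PS=0]
  L1: frame=0x32 idx=28 entry=0x36007 [P=1 RW=1 US=1 PS=0]
  L2: frame=0x36 idx=8 entry=0x37007 [P=1 RW=1 US=1 PS=0]
  L3: frame=0x37 idx=27 entry=0x3A007 [P=1 RW=1 US=1 PS=0]
  ⇒ phys 0x3A4F4  [4 reads]
#1 VA=0x70300000886 (r,kernel):
  L0: frame=0x30 idx=14 entry=0x3B007 [P=1 RW=1 US=1 PS=0]
  L1: frame=0x3B idx=12 entry=0x3F087 [P=1 RW=1 US=1 PS=1]
  ⇒ phys 0x3F886 (huge @L1)  [2 reads]
#2 VA=0x4070101B4F4 (r,kernel):
  TLB hit vpn=0x4070101B → PA=0x3A4F4

TLB: [["0x4070101B", "0x3A"], ["0x70300000", "0x3F"]]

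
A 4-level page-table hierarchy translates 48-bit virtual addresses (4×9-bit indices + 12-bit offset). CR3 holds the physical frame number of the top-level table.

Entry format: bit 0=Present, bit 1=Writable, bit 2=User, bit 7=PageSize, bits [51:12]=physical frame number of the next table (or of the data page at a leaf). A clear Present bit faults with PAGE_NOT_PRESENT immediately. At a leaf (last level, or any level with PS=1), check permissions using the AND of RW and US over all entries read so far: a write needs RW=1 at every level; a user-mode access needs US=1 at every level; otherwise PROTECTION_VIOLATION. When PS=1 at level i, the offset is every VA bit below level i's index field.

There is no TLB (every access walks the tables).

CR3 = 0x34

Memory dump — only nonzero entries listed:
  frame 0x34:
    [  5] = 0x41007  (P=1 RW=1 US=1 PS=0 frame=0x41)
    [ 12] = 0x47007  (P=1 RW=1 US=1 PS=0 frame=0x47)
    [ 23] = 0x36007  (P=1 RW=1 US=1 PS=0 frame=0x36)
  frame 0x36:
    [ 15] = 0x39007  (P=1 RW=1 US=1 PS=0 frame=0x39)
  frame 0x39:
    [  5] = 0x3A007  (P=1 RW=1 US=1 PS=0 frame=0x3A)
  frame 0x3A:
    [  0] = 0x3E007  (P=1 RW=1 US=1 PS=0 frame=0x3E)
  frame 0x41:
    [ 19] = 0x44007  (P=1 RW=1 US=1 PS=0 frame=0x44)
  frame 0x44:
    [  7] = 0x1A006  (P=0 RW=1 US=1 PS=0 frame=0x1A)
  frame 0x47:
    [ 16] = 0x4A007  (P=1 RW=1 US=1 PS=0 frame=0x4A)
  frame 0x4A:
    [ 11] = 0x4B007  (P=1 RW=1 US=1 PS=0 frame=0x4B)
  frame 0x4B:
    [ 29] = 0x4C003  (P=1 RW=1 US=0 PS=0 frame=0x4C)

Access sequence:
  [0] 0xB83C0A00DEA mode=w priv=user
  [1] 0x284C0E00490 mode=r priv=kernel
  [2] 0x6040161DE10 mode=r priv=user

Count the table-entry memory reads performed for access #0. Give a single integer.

Trace:
#0 VA=0xB83C0A00DEA (w,user):
  lvl0: tbl 0x34, slot 23 ⇒ 0x36007 (P1/RW1/US1/PS0)
  lvl1: tbl 0x36, slot 15 ⇒ 0x39007 (P1/RW1/US1/PS0)
  lvl2: tbl 0x39, slot 5 ⇒ 0x3A007 (P1/RW1/US1/PS0)
  lvl3: tbl 0x3A, slot 0 ⇒ 0x3E007 (P1/RW1/US1/PS0)
  ✓ 0x3EDEA  — 4 lookups
#1 VA=0x284C0E00490 (r,kernel):
  lvl0: tbl 0x34, slot 5 ⇒ 0x41007 (P1/RW1/US1/PS0)
  lvl1: tbl 0x41, slot 19 ⇒ 0x44007 (P1/RW1/US1/PS0)
  lvl2: tbl 0x44, slot 7 ⇒ 0x1A006 (P0/RW1/US1/PS0)
  → PAGE_NOT_PRESENT  (3 entries read)
#2 VA=0x6040161DE10 (r,user):
  lvl0: tbl 0x34, slot 12 ⇒ 0x47007 (P1/RW1/US1/PS0)
  lvl1: tbl 0x47, slot 16 ⇒ 0x4A007 (P1/RW1/US1/PS0)
  lvl2: tbl 0x4A, slot 11 ⇒ 0x4B007 (P1/RW1/US1/PS0)
  lvl3: tbl 0x4B, slot 29 ⇒ 0x4C003 (P1/RW1/US0/PS0)
  → PROTECTION_VIOLATION  (4 entries read)

Entries read for #0: 4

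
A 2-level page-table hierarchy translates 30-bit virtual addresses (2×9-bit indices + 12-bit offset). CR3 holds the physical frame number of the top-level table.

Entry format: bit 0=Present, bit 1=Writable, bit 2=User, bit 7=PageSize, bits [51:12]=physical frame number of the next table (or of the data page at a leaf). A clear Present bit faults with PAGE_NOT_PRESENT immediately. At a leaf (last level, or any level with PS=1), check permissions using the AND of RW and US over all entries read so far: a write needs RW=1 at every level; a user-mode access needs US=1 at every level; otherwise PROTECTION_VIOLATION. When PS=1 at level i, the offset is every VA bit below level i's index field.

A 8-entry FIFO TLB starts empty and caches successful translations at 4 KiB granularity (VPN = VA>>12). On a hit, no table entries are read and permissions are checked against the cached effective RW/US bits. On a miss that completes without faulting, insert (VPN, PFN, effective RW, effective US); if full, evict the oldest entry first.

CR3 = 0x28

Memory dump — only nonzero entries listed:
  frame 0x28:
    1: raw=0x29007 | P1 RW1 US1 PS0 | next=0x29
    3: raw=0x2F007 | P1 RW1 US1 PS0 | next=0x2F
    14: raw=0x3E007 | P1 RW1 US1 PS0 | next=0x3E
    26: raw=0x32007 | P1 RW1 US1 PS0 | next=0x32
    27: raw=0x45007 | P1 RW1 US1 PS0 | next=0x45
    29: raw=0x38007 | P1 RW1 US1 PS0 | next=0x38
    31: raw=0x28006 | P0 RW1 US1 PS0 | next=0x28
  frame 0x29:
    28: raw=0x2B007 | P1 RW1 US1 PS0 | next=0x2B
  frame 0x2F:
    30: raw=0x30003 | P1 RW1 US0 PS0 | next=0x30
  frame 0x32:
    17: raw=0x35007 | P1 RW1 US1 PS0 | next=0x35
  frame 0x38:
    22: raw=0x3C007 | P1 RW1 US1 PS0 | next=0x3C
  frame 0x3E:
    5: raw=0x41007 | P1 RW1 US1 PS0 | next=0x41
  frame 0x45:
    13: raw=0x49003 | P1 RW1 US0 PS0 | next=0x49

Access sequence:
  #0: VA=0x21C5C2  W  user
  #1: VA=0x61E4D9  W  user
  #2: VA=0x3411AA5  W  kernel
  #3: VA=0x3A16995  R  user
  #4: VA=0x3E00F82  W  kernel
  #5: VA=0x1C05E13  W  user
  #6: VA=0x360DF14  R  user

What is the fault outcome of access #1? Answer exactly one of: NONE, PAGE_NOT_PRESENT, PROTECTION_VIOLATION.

Trace:
#0 VA=0x21C5C2 (w,user):
  L0 @0x28[1] → 0x29007  P=1,RW=1,US=1,PS=0
  L1 @0x29[28] → 0x2B007  P=1,RW=1,US=1,PS=0
  → PA=0x2B5C2  (2 entries read)
#1 VA=0x61E4D9 (w,user):
  L0 @0x28[3] → 0x2F007  P=1,RW=1,US=1,PS=0
  L1 @0x2F[30] → 0x30003  P=1,RW=1,US=0,PS=0
  → PROTECTION_VIOLATION  (2 entries read)
#2 VA=0x3411AA5 (w,kernel):
  L0 @0x28[26] → 0x32007  P=1,RW=1,US=1,PS=0
  L1 @0x32[17] → 0x35007  P=1,RW=1,US=1,PS=0
  → PA=0x35AA5  (2 entries read)
#3 VA=0x3A16995 (r,user):
  L0 @0x28[29] → 0x38007  P=1,RW=1,US=1,PS=0
  L1 @0x38[22] → 0x3C007  P=1,RW=1,US=1,PS=0
  → PA=0x3C995  (2 entries read)
#4 VA=0x3E00F82 (w,kernel):
  L0 @0x28[31] → 0x28006  P=0,RW=1,US=1,PS=0
  → PAGE_NOT_PRESENT  (1 entries read)
#5 VA=0x1C05E13 (w,user):
  L0 @0x28[14] → 0x3E007  P=1,RW=1,US=1,PS=0
  L1 @0x3E[5] → 0x41007  P=1,RW=1,US=1,PS=0
  → PA=0x41E13  (2 entries read)
#6 VA=0x360DF14 (r,user):
  L0 @0x28[27] → 0x45007  P=1,RW=1,US=1,PS=0
  L1 @0x45[13] → 0x49003  P=1,RW=1,US=0,PS=0
  → PROTECTION_VIOLATION  (2 entries read)

Access #1 fault: PROTECTION_VIOLATION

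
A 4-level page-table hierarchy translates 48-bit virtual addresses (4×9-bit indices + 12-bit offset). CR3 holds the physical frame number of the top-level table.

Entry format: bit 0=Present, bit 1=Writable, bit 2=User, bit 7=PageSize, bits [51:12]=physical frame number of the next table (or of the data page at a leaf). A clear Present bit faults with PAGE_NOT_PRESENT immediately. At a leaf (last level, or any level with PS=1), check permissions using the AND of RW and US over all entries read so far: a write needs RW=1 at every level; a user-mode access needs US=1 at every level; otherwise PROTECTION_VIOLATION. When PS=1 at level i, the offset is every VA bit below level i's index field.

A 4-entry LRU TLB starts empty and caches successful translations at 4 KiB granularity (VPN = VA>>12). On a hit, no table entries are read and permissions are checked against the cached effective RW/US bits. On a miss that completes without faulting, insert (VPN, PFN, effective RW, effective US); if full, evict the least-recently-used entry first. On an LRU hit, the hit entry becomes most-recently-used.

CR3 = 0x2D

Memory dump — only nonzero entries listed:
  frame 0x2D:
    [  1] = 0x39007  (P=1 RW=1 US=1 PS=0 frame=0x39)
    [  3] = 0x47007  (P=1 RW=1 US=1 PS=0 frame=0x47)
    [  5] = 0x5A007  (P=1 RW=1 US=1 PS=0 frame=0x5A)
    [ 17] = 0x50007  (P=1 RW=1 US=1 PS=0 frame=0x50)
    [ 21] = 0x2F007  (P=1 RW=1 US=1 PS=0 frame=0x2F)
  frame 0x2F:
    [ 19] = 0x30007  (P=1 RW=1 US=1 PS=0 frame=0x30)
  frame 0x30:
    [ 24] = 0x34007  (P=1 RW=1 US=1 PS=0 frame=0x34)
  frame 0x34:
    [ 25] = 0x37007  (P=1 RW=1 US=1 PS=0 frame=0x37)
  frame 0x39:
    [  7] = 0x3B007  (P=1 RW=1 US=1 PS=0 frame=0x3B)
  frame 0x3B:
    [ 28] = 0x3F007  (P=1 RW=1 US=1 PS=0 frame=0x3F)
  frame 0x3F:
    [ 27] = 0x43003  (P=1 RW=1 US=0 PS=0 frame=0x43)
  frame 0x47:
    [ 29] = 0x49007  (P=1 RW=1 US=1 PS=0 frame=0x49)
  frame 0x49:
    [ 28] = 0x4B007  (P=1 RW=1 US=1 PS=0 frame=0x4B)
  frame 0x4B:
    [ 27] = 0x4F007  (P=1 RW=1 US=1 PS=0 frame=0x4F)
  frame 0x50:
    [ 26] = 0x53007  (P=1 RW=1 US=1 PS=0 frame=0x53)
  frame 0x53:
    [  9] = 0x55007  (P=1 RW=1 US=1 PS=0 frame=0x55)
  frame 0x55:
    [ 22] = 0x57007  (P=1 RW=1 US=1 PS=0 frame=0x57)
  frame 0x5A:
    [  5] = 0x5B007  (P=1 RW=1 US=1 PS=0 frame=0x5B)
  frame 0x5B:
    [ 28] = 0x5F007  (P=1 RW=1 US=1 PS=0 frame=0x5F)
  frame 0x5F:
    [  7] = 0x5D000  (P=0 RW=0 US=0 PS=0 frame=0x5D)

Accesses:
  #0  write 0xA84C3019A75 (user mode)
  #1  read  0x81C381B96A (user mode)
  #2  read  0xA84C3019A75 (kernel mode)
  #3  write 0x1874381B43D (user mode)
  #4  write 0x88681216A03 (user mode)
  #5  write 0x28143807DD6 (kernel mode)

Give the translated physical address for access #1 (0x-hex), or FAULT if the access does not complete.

Walk each access:
#0 VA=0xA84C3019A75 (w,user):
  [0] read 0x2D idx=21: raw=0x2F007 flags P=1 W=1 U=1 S=0
  [1] read 0x2F idx=19: raw=0x30007 flags P=1 W=1 U=1 S=0
  [2] read 0x30 idx=24: raw=0x34007 flags P=1 W=1 U=1 S=0
  [3] read 0x34 idx=25: raw=0x37007 flags P=1 W=1 U=1 S=0
  ⇒ phys 0x37A75  [4 reads]
#1 VA=0x81C381B96A (r,user):
  [0] read 0x2D idx=1: raw=0x39007 flags P=1 W=1 U=1 S=0
  [1] read 0x39 idx=7: raw=0x3B007 flags P=1 W=1 U=1 S=0
  [2] read 0x3B idx=28: raw=0x3F007 flags P=1 W=1 U=1 S=0
  [3] read 0x3F idx=27: raw=0x43003 flags P=1 W=1 U=0 S=0
  → PROTECTION_VIOLATION  (4 entries read)
#2 VA=0xA84C3019A75 (r,kernel):
  TLB hit vpn=0xA84C3019 → PA=0x37A75
#3 VA=0x1874381B43D (w,user):
  [0] read 0x2D idx=3: raw=0x47007 flags P=1 W=1 U=1 S=0
  [1] read 0x47 idx=29: raw=0x49007 flags P=1 W=1 U=1 S=0
  [2] read 0x49 idx=28: raw=0x4B007 flags P=1 W=1 U=1 S=0
  [3] read 0x4B idx=27: raw=0x4F007 flags P=1 W=1 U=1 S=0
  ⇒ phys 0x4F43D  [4 reads]
#4 VA=0x88681216A03 (w,user):
  [0] read 0x2D idx=17: raw=0x50007 flags P=1 W=1 U=1 S=0
  [1] read 0x50 idx=26: raw=0x53007 flags P=1 W=1 U=1 S=0
  [2] read 0x53 idx=9: raw=0x55007 flags P=1 W=1 U=1 S=0
  [3] read 0x55 idx=22: raw=0x57007 flags P=1 W=1 U=1 S=0
  ⇒ phys 0x57A03  [4 reads]
#5 VA=0x28143807DD6 (w,kernel):
  [0] read 0x2D idx=5: raw=0x5A007 flags P=1 W=1 U=1 S=0
  [1] read 0x5A idx=5: raw=0x5B007 flags P=1 W=1 U=1 S=0
  [2] read 0x5B idx=28: raw=0x5F007 flags P=1 W=1 U=1 S=0
  [3] read 0x5F idx=7: raw=0x5D000 flags P=0 W=0 U=0 S=0
  → PAGE_NOT_PRESENT  (4 entries read)

Access #1 PA: FAULT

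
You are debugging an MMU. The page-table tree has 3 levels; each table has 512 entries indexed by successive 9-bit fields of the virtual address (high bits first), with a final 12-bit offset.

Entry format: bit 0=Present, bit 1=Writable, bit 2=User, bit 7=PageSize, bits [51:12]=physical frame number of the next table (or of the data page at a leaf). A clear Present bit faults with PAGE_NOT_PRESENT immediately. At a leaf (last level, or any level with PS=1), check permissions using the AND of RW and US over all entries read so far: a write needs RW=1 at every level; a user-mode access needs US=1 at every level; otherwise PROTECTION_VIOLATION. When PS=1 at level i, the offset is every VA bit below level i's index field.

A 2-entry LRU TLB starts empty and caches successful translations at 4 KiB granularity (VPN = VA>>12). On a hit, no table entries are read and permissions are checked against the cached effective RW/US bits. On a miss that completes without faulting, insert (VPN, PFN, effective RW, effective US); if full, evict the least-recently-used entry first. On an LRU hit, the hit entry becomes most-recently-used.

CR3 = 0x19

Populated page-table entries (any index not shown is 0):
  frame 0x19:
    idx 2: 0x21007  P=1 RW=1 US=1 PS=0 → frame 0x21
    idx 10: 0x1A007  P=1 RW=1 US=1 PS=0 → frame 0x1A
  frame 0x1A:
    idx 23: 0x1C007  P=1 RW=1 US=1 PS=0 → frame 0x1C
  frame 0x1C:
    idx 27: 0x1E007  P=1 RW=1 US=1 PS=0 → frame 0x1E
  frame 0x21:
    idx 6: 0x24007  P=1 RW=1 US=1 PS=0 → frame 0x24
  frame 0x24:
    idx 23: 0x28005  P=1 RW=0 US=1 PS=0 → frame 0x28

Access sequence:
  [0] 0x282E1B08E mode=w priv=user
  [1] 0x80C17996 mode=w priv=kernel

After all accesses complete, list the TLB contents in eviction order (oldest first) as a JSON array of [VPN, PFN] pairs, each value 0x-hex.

Trace:
#0 VA=0x282E1B08E (w,user):
  L0: frame=0x19 idx=10 entry=0x1A007 [P=1 RW=1 US=1 PS=0]
  L1: frame=0x1A idx=23 entry=0x1C007 [P=1 RW=1 US=1 PS=0]
  L2: frame=0x1C idx=27 entry=0x1E007 [P=1 RW=1 US=1 PS=0]
  ✓ 0x1E08E  — 3 lookups
#1 VA=0x80C17996 (w,kernel):
  L0: frame=0x19 idx=2 entry=0x21007 [P=1 RW=1 US=1 PS=0]
  L1: frame=0x21 idx=6 entry=0x24007 [P=1 RW=1 US=1 PS=0]
  L2: frame=0x24 idx=23 entry=0x28005 [P=1 RW=0 US=1 PS=0]
  → PROTECTION_VIOLATION  (3 entries read)

TLB: [["0x282E1B", "0x1E"]]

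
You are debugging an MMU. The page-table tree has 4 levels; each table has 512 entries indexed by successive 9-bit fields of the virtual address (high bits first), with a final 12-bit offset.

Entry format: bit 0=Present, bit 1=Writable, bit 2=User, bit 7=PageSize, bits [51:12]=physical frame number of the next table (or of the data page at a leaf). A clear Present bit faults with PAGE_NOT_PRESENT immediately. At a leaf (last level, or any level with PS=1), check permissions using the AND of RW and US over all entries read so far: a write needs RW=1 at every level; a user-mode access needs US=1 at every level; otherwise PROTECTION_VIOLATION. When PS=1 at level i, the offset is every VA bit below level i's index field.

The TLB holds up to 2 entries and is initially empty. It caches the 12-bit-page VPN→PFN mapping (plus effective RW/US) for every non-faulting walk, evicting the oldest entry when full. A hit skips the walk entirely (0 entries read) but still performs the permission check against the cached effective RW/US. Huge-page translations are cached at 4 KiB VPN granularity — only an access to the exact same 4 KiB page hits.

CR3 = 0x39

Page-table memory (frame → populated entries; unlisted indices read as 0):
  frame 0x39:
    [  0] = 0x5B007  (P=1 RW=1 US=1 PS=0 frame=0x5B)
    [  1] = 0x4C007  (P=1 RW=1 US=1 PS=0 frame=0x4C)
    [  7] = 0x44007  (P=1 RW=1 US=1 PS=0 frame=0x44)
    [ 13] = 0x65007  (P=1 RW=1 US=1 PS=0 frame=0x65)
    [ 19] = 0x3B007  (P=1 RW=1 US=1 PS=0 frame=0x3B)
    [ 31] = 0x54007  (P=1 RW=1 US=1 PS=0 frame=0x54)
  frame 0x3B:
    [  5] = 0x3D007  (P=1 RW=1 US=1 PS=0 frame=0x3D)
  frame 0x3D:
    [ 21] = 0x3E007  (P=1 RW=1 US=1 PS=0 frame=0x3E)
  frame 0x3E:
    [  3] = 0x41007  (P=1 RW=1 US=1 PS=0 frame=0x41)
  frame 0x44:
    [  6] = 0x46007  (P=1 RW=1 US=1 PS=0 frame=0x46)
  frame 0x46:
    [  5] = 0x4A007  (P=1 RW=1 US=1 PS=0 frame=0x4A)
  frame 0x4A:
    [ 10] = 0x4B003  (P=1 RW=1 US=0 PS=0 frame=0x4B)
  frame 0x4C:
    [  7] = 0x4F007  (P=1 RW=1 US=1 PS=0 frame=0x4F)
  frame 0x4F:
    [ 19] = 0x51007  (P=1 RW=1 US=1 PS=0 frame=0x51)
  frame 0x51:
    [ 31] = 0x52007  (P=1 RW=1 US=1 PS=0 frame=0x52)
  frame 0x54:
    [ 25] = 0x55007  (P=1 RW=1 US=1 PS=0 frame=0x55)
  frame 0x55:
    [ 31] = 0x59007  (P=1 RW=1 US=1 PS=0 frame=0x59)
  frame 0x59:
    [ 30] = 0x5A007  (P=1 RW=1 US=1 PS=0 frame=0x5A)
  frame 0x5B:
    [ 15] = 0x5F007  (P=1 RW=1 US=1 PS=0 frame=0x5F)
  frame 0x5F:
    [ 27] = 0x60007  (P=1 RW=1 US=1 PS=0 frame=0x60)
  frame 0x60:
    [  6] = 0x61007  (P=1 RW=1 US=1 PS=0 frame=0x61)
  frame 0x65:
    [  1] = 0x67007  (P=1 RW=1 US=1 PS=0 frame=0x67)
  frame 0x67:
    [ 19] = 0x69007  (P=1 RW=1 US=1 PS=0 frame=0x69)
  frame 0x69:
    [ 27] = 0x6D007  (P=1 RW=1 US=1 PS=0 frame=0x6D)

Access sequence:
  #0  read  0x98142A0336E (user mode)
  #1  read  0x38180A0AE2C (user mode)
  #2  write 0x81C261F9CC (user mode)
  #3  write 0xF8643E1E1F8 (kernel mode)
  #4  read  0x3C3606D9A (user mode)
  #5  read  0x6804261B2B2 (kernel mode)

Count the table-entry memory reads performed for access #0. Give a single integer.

Trace:
#0 VA=0x98142A0336E (r,user):
  L0: frame=0x39 idx=19 entry=0x3B007 [P=1 RW=1 US=1 PS=0]
  L1: frame=0x3B idx=5 entry=0x3D007 [P=1 RW=1 US=1 PS=0]
  L2: frame=0x3D idx=21 entry=0x3E007 [P=1 RW=1 US=1 PS=0]
  L3: frame=0x3E idx=3 entry=0x41007 [P=1 RW=1 US=1 PS=0]
  ✓ 0x4136E  — 4 lookups
#1 VA=0x38180A0AE2C (r,user):
  L0: frame=0x39 idx=7 entry=0x44007 [P=1 RW=1 US=1 PS=0]
  L1: frame=0x44 idx=6 entry=0x46007 [P=1 RW=1 US=1 PS=0]
  L2: frame=0x46 idx=5 entry=0x4A007 [P=1 RW=1 US=1 PS=0]
  L3: frame=0x4A idx=10 entry=0x4B003 [P=1 RW=1 US=0 PS=0]
  ⇒ fault: PROTECTION_VIOLATION  — 4 lookups
#2 VA=0x81C261F9CC (w,user):
  L0: frame=0x39 idx=1 entry=0x4C007 [P=1 RW=1 US=1 PS=0]
  L1: frame=0x4C idx=7 entry=0x4F007 [P=1 RW=1 US=1 PS=0]
  L2: frame=0x4F idx=19 entry=0x51007 [P=1 RW=1 US=1 PS=0]
  L3: frame=0x51 idx=31 entry=0x52007 [P=1 RW=1 US=1 PS=0]
  ✓ 0x529CC  — 4 lookups
#3 VA=0xF8643E1E1F8 (w,kernel):
  L0: frame=0x39 idx=31 entry=0x54007 [P=1 RW=1 US=1 PS=0]
  L1: frame=0x54 idx=25 entry=0x55007 [P=1 RW=1 US=1 PS=0]
  L2: frame=0x55 idx=31 entry=0x59007 [P=1 RW=1 US=1 PS=0]
  L3: frame=0x59 idx=30 entry=0x5A007 [P=1 RW=1 US=1 PS=0]
  ✓ 0x5A1F8  — 4 lookups
#4 VA=0x3C3606D9A (r,user):
  L0: frame=0x39 idx=0 entry=0x5B007 [P=1 RW=1 US=1 PS=0]
  L1: frame=0x5B idx=15 entry=0x5F007 [P=1 RW=1 US=1 PS=0]
  L2: frame=0x5F idx=27 entry=0x60007 [P=1 RW=1 US=1 PS=0]
  L3: frame=0x60 idx=6 entry=0x61007 [P=1 RW=1 US=1 PS=0]
  ✓ 0x61D9A  — 4 lookups
#5 VA=0x6804261B2B2 (r,kernel):
  L0: frame=0x39 idx=13 entry=0x65007 [P=1 RW=1 US=1 PS=0]
  L1: frame=0x65 idx=1 entry=0x67007 [P=1 RW=1 US=1 PS=0]
  L2: frame=0x67 idx=19 entry=0x69007 [P=1 RW=1 US=1 PS=0]
  L3: frame=0x69 idx=27 entry=0x6D007 [P=1 RW=1 US=1 PS=0]
  ✓ 0x6D2B2  — 4 lookups

Entries read for #0: 4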